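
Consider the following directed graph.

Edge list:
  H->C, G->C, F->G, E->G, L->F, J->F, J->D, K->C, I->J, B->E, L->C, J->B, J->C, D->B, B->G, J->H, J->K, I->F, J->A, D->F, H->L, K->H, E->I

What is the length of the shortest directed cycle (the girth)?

4

For each vertex v, BFS finds the shortest path from v back to v.
The shortest such closed walk is J → B → E → I → J, length 4.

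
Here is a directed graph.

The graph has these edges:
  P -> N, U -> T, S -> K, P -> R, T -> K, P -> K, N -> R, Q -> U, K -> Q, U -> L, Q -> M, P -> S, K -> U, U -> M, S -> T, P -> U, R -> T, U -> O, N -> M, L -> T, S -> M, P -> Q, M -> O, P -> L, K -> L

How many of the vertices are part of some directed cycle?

A vertex is on a directed cycle iff it belongs to a strongly connected component of size ≥ 2 (or has a self-loop).
The vertices on cycles are {K, L, Q, T, U} — 5 in total.

5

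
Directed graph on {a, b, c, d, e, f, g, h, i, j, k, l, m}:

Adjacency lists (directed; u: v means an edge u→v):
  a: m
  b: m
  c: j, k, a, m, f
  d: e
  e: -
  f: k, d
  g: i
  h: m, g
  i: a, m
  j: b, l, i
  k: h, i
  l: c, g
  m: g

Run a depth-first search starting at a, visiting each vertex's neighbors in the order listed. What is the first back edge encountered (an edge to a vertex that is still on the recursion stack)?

DFS from a (visiting each vertex's neighbors in the order listed); mark gray on enter, black on exit:
a gray
  m gray
    g gray
      i gray
        i→a: a is gray → back edge
First back edge: i → a.

i->a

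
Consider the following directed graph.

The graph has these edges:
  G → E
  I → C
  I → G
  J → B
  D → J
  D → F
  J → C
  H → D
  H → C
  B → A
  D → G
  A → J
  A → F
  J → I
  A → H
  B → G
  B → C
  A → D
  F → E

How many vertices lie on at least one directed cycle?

5

A vertex is on a directed cycle iff it belongs to a strongly connected component of size ≥ 2 (or has a self-loop).
The vertices on cycles are {A, B, D, H, J} — 5 in total.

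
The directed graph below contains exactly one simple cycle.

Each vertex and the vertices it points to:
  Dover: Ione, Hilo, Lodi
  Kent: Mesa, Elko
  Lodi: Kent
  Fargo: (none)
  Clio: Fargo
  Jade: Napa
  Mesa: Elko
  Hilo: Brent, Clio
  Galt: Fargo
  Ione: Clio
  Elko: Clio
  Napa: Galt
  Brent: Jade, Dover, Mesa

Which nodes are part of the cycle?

Hilo, Brent, Dover

DFS with gray/black marking from Brent:
Brent gray
  Jade gray
    Napa gray
      Galt gray
        Fargo gray
        Fargo black
      Galt black
    Napa black
  Jade black
  Dover gray
    Ione gray
      Clio gray
        Clio→Fargo: Fargo black — skip
      Clio black
    Ione black
    Hilo gray
      Hilo→Brent: Brent is gray → back edge
Back edge closes the cycle Brent → Dover → Hilo → Brent; its vertices are {Hilo, Brent, Dover}.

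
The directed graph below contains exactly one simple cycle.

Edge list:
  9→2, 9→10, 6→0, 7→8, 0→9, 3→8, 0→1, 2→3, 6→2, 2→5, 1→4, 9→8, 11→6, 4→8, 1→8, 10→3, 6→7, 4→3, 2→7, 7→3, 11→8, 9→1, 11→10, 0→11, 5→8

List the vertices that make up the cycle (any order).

0, 6, 11

DFS with gray/black marking from 11:
11 gray
  8 gray
  8 black
  6 gray
    7 gray
      3 gray
        3→8: 8 black — skip
      3 black
      7→8: 8 black — skip
    7 black
    0 gray
      0→11: 11 is gray → back edge
Back edge closes the cycle 11 → 6 → 0 → 11; its vertices are {0, 6, 11}.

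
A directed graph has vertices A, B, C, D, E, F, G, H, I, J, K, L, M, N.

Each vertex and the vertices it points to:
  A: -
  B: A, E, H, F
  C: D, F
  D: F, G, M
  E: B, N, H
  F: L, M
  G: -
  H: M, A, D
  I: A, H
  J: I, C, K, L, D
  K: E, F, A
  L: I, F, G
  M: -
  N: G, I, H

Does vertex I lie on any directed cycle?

Yes

I is on a cycle iff I can reach itself via ≥1 edge.
I → H → D → F → L → I — yes.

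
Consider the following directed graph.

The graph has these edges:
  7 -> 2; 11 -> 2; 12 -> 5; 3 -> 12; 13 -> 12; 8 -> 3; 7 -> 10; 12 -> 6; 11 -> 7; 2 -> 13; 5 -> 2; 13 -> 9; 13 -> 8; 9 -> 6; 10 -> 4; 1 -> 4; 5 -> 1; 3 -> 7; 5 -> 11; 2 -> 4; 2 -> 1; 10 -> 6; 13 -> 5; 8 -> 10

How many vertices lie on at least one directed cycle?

8

A vertex is on a directed cycle iff it belongs to a strongly connected component of size ≥ 2 (or has a self-loop).
The vertices on cycles are {2, 3, 5, 7, 8, 11, 12, 13} — 8 in total.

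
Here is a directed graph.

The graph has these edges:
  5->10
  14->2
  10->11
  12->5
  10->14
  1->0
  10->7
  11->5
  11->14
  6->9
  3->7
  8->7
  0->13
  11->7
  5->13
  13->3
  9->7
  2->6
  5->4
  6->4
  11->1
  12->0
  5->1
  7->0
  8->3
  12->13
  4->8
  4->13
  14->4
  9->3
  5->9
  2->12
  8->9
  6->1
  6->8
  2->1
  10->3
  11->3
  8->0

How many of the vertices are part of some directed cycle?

10

A vertex is on a directed cycle iff it belongs to a strongly connected component of size ≥ 2 (or has a self-loop).
The vertices on cycles are {0, 2, 3, 5, 7, 10, 11, 12, 13, 14} — 10 in total.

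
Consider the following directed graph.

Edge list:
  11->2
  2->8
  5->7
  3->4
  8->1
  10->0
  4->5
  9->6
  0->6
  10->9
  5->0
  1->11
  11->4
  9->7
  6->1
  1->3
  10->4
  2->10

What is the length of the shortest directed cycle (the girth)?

4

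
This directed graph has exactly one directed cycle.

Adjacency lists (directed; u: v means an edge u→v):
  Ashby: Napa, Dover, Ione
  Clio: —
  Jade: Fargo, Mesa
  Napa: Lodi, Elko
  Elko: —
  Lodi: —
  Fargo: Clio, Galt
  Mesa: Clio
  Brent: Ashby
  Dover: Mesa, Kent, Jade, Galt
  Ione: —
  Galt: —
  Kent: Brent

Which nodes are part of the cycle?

DFS with gray/black marking from Ashby:
Ashby gray
  Napa gray
    Lodi gray
    Lodi black
    Elko gray
    Elko black
  Napa black
  Dover gray
    Mesa gray
      Clio gray
      Clio black
    Mesa black
    Kent gray
      Brent gray
        Brent→Ashby: Ashby is gray → back edge
Back edge closes the cycle Ashby → Dover → Kent → Brent → Ashby; its vertices are {Kent, Ashby, Brent, Dover}.

Kent, Ashby, Brent, Dover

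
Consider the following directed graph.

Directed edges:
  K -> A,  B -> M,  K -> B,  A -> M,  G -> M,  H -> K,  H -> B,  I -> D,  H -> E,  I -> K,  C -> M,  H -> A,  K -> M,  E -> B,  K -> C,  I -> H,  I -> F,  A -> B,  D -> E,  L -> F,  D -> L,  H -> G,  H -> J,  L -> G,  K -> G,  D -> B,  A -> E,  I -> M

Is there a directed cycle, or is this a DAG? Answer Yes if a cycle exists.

No

DFS with white/gray/black marking, starting from A:
A gray
  B gray
    M gray
    M black
  B black
  E gray
    E→B: B black — skip
  E black
  A→M: M black — skip
A black
C gray
  C→M: M black — skip
C black
D gray
  D→E: E black — skip
  L gray
    G gray
      G→M: M black — skip
    G black
    F gray
    F black
  L black
  D→B: B black — skip
D black
H gray
  J gray
  J black
  H→G: G black — skip
  H→A: A black — skip
  H→E: E black — skip
  K gray
    K→M: M black — skip
    K→C: C black — skip
    K→G: G black — skip
    K→A: A black — skip
    K→B: B black — skip
  K black
  H→B: B black — skip
H black
I gray
  I→K: K black — skip
  I→D: D black — skip
  I→H: H black — skip
  I→F: F black — skip
  I→M: M black — skip
I black
Every edge goes to a white or black vertex — no back edge, so the graph is acyclic.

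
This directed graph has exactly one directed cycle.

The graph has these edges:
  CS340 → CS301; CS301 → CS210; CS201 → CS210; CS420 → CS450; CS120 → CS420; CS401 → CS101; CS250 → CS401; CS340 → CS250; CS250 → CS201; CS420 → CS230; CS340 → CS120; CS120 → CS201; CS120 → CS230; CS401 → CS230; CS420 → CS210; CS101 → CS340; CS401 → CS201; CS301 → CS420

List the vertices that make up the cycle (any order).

CS101, CS250, CS340, CS401

DFS with gray/black marking from CS340:
CS340 gray
  CS301 gray
    CS210 gray
    CS210 black
    CS420 gray
      CS230 gray
      CS230 black
      CS450 gray
      CS450 black
      CS420→CS210: CS210 black — skip
    CS420 black
  CS301 black
  CS120 gray
    CS201 gray
      CS201→CS210: CS210 black — skip
    CS201 black
    CS120→CS230: CS230 black — skip
    CS120→CS420: CS420 black — skip
  CS120 black
  CS250 gray
    CS250→CS201: CS201 black — skip
    CS401 gray
      CS101 gray
        CS101→CS340: CS340 is gray → back edge
Back edge closes the cycle CS340 → CS250 → CS401 → CS101 → CS340; its vertices are {CS101, CS250, CS340, CS401}.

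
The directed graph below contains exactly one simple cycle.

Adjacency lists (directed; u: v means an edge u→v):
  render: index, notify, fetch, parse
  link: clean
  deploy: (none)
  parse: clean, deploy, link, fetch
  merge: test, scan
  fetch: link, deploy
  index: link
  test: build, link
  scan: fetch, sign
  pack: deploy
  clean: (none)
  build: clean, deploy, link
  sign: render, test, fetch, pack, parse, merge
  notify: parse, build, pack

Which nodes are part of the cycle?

scan, sign, merge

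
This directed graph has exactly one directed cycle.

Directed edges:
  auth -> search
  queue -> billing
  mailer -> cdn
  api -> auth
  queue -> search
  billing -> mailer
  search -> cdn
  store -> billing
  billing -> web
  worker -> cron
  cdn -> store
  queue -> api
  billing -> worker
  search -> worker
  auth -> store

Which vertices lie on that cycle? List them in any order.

DFS with gray/black marking from billing:
billing gray
  worker gray
    cron gray
    cron black
  worker black
  web gray
  web black
  mailer gray
    cdn gray
      store gray
        store→billing: billing is gray → back edge
Back edge closes the cycle billing → mailer → cdn → store → billing; its vertices are {cdn, store, mailer, billing}.

cdn, store, mailer, billing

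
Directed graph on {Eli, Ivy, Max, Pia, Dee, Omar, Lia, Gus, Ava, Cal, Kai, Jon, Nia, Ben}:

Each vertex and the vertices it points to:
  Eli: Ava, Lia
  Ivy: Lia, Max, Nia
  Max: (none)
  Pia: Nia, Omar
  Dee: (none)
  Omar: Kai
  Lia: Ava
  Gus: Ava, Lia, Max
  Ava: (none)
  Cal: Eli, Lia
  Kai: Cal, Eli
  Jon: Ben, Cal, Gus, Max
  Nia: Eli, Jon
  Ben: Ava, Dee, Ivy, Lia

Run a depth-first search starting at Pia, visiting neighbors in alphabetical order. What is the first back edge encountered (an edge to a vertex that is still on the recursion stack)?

Ivy->Nia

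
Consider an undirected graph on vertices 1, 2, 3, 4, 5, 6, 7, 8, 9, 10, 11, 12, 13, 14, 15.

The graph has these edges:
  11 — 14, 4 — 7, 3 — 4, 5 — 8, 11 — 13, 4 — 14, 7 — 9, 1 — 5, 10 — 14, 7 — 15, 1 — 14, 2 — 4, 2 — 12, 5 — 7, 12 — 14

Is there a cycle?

DFS, tracking each vertex's parent; an edge to a visited non-parent vertex closes a cycle.
Start from 5:
visit 5 (parent –)
  visit 1 (parent 5)
    visit 14 (parent 1)
      visit 12 (parent 14)
        12–14: parent, skip
        visit 2 (parent 12)
          2–12: parent, skip
          visit 4 (parent 2)
            4–14: 14 visited and ≠ parent → cycle
Cycle: 14 – 12 – 2 – 4 – 14.

Yes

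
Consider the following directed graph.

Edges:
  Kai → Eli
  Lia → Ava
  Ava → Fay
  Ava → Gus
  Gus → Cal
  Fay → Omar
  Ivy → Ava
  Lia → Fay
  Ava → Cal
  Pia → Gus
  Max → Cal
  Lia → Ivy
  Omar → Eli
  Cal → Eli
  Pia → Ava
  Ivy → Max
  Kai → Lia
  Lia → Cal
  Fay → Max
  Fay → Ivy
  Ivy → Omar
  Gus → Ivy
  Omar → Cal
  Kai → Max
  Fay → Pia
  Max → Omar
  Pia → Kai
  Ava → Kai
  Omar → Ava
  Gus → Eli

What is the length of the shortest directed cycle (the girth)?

3

For each vertex v, BFS finds the shortest path from v back to v.
The shortest such closed walk is Pia → Ava → Fay → Pia, length 3.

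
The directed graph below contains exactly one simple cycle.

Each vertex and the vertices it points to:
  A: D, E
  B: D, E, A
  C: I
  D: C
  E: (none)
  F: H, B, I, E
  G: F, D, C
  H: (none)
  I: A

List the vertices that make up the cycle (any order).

DFS with gray/black marking from I:
I gray
  A gray
    D gray
      C gray
        C→I: I is gray → back edge
Back edge closes the cycle I → A → D → C → I; its vertices are {A, C, D, I}.

A, C, D, I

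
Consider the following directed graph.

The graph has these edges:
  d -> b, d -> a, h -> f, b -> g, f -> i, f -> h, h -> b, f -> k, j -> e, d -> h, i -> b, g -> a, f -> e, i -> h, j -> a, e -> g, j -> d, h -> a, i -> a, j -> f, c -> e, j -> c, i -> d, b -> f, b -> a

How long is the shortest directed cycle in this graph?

2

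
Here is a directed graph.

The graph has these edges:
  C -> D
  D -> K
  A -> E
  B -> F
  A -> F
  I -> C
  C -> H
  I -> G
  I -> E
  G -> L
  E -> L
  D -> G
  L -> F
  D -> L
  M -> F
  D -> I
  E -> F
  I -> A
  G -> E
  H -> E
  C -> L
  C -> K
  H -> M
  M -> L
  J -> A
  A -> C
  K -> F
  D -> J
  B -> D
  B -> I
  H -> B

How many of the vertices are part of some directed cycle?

A vertex is on a directed cycle iff it belongs to a strongly connected component of size ≥ 2 (or has a self-loop).
The vertices on cycles are {A, B, C, D, H, I, J} — 7 in total.

7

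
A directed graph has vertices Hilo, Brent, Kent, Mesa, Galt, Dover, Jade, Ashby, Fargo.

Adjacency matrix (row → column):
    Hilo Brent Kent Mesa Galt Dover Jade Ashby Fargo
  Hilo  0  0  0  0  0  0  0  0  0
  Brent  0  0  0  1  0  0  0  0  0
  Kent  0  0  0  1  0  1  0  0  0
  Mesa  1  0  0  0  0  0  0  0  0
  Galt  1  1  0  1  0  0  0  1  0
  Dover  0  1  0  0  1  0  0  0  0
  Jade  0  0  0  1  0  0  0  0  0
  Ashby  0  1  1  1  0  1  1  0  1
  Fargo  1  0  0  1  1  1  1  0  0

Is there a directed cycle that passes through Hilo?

Hilo lies on a cycle iff there is a path from Hilo back to itself.
Exploring from Hilo, it never reaches itself; equivalently, its strongly connected component is a singleton.

No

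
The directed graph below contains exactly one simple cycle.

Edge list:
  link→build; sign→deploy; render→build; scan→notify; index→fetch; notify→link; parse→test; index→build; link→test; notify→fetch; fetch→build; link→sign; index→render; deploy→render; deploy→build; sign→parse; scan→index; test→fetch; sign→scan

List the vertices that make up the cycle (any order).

link, scan, sign, notify

DFS with gray/black marking from sign:
sign gray
  parse gray
    test gray
      fetch gray
        build gray
        build black
      fetch black
    test black
  parse black
  scan gray
    index gray
      index→build: build black — skip
      render gray
        render→build: build black — skip
      render black
      index→fetch: fetch black — skip
    index black
    notify gray
      link gray
        link→sign: sign is gray → back edge
Back edge closes the cycle sign → scan → notify → link → sign; its vertices are {link, scan, sign, notify}.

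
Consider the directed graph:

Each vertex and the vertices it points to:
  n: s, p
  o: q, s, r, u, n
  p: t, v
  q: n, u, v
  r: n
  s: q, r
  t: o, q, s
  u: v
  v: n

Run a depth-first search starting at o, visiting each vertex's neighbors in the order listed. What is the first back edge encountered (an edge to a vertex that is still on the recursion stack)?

DFS from o (visiting each vertex's neighbors in the order listed); mark gray on enter, black on exit:
o gray
  q gray
    n gray
      s gray
        s→q: q is gray → back edge
First back edge: s → q.

s→q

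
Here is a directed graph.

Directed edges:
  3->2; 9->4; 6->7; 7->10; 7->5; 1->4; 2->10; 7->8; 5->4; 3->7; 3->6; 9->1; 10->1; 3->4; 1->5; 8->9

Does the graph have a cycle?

No

DFS with white/gray/black marking, starting from 1:
1 gray
  4 gray
  4 black
  5 gray
    5→4: 4 black — skip
  5 black
1 black
2 gray
  10 gray
    10→1: 1 black — skip
  10 black
2 black
3 gray
  3→4: 4 black — skip
  6 gray
    7 gray
      7→5: 5 black — skip
      8 gray
        9 gray
          9→4: 4 black — skip
          9→1: 1 black — skip
        9 black
      8 black
      7→10: 10 black — skip
    7 black
  6 black
  3→7: 7 black — skip
  3→2: 2 black — skip
3 black
Every edge goes to a white or black vertex — no back edge, so the graph is acyclic.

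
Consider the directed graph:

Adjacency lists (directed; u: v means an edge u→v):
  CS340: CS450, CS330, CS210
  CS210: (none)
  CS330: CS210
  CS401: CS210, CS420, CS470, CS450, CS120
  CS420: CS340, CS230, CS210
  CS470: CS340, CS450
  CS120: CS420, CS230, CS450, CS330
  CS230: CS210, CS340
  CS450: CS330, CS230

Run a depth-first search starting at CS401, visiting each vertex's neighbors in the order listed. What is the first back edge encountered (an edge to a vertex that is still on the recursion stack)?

DFS from CS401 (visiting each vertex's neighbors in the order listed); mark gray on enter, black on exit:
CS401 gray
  CS210 gray
  CS210 black
  CS420 gray
    CS340 gray
      CS450 gray
        CS330 gray
          CS330→CS210: CS210 black — skip
        CS330 black
        CS230 gray
          CS230→CS210: CS210 black — skip
          CS230→CS340: CS340 is gray → back edge
First back edge: CS230 → CS340.

CS230→CS340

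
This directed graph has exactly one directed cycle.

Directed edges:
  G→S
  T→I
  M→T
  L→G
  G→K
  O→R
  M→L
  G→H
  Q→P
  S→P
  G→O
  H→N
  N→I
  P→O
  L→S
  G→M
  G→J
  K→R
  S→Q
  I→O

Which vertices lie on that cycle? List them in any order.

G, L, M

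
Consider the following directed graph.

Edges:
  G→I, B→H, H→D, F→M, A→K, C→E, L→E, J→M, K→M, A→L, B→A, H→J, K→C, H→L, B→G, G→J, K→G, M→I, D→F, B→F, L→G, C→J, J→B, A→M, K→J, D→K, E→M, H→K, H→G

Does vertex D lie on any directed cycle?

D is on a cycle iff D can reach itself via ≥1 edge.
D → K → J → B → H → D — yes.

Yes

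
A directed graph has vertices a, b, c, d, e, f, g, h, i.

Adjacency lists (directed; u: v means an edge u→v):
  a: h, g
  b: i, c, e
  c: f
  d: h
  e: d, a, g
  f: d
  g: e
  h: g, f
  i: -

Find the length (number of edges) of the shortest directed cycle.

2

For each vertex v, BFS finds the shortest path from v back to v.
The shortest such closed walk is e → g → e, length 2.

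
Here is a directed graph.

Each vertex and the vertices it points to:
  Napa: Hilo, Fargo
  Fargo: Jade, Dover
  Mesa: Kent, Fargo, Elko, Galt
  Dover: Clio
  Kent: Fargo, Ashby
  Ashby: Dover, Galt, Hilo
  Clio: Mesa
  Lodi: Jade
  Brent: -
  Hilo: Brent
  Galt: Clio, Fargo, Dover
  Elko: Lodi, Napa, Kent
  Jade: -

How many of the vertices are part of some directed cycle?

9

A vertex is on a directed cycle iff it belongs to a strongly connected component of size ≥ 2 (or has a self-loop).
The vertices on cycles are {Clio, Elko, Galt, Kent, Mesa, Napa, Ashby, Dover, Fargo} — 9 in total.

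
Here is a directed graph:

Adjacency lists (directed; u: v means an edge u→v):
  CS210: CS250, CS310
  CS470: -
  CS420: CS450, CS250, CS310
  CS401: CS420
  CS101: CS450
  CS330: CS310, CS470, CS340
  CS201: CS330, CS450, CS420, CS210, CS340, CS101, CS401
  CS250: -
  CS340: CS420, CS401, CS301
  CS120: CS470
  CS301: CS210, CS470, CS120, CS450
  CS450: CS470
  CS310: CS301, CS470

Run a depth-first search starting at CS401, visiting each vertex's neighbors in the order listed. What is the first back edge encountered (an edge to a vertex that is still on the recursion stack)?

DFS from CS401 (visiting each vertex's neighbors in the order listed); mark gray on enter, black on exit:
CS401 gray
  CS420 gray
    CS450 gray
      CS470 gray
      CS470 black
    CS450 black
    CS250 gray
    CS250 black
    CS310 gray
      CS301 gray
        CS210 gray
          CS210→CS250: CS250 black — skip
          CS210→CS310: CS310 is gray → back edge
First back edge: CS210 → CS310.

CS210→CS310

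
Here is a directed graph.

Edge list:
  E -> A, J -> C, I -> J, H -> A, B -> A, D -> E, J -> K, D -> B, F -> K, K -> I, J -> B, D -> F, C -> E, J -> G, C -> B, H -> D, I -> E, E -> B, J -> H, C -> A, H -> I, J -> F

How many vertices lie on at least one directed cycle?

A vertex is on a directed cycle iff it belongs to a strongly connected component of size ≥ 2 (or has a self-loop).
The vertices on cycles are {D, F, H, I, J, K} — 6 in total.

6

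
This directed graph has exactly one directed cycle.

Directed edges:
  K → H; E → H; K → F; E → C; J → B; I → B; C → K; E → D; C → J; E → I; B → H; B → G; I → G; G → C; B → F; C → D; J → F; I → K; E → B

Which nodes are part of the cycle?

B, C, G, J

DFS with gray/black marking from C:
C gray
  J gray
    B gray
      H gray
      H black
      F gray
      F black
      G gray
        G→C: C is gray → back edge
Back edge closes the cycle C → J → B → G → C; its vertices are {B, C, G, J}.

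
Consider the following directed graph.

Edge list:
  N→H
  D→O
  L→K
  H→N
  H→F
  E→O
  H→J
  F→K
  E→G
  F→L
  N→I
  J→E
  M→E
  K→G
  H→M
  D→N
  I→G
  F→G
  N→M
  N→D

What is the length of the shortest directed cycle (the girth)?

2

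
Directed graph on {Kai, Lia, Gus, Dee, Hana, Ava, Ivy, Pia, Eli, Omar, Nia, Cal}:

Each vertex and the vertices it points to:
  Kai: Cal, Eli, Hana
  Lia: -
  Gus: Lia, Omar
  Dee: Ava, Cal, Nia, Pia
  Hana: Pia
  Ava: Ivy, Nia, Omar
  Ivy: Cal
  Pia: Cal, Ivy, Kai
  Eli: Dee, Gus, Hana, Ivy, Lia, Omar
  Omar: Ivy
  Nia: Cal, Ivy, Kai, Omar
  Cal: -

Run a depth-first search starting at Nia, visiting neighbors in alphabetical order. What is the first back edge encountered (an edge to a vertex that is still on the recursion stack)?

DFS from Nia (visiting neighbors in alphabetical order); mark gray on enter, black on exit:
Nia gray
  Cal gray
  Cal black
  Ivy gray
    Ivy→Cal: Cal black — skip
  Ivy black
  Kai gray
    Kai→Cal: Cal black — skip
    Eli gray
      Dee gray
        Ava gray
          Ava→Ivy: Ivy black — skip
          Ava→Nia: Nia is gray → back edge
First back edge: Ava → Nia.

Ava->Nia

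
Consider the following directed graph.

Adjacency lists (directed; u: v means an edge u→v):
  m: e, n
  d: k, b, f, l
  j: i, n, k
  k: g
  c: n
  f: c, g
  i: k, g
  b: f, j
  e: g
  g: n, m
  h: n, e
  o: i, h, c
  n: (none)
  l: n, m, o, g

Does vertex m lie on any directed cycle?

Yes

m is on a cycle iff m can reach itself via ≥1 edge.
m → e → g → m — yes.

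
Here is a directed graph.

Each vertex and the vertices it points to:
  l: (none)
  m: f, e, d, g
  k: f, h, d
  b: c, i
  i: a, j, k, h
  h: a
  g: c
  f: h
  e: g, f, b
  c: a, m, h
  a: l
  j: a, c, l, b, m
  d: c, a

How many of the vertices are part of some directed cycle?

9

A vertex is on a directed cycle iff it belongs to a strongly connected component of size ≥ 2 (or has a self-loop).
The vertices on cycles are {b, c, d, e, g, i, j, k, m} — 9 in total.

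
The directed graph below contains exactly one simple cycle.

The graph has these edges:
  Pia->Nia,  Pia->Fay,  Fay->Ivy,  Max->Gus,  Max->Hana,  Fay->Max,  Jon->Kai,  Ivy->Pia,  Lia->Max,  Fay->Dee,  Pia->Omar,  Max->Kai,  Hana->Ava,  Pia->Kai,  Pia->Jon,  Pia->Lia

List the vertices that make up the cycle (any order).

Fay, Ivy, Pia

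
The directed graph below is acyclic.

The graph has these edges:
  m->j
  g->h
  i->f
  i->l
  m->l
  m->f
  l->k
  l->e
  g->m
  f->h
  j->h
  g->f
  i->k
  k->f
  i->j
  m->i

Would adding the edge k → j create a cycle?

Adding k→j creates a cycle iff j can already reach k.
Explore from j: no path reaches k. The graph stays acyclic.

No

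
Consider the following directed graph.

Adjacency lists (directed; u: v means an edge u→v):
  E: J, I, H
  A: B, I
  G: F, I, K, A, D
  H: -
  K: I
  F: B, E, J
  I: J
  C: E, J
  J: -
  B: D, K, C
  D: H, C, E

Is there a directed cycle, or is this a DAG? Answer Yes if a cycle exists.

No

DFS with white/gray/black marking, starting from F:
F gray
  B gray
    D gray
      H gray
      H black
      C gray
        E gray
          J gray
          J black
          I gray
            I→J: J black — skip
          I black
          E→H: H black — skip
        E black
        C→J: J black — skip
      C black
      D→E: E black — skip
    D black
    K gray
      K→I: I black — skip
    K black
    B→C: C black — skip
  B black
  F→E: E black — skip
  F→J: J black — skip
F black
A gray
  A→B: B black — skip
  A→I: I black — skip
A black
G gray
  G→F: F black — skip
  G→I: I black — skip
  G→K: K black — skip
  G→A: A black — skip
  G→D: D black — skip
G black
Every edge goes to a white or black vertex — no back edge, so the graph is acyclic.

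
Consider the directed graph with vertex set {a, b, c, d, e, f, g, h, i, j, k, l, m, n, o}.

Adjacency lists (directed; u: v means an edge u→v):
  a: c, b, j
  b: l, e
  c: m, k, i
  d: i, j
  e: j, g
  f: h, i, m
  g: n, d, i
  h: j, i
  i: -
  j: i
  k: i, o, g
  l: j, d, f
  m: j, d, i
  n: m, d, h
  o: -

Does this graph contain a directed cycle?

No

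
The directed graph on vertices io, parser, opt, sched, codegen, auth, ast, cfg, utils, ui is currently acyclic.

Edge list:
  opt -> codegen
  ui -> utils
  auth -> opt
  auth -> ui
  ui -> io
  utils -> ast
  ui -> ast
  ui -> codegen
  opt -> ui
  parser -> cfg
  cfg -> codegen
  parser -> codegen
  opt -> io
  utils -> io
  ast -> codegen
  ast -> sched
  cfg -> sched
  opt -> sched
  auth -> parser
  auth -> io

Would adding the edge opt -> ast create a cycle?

No

Adding opt→ast creates a cycle iff ast can already reach opt.
Explore from ast: no path reaches opt. The graph stays acyclic.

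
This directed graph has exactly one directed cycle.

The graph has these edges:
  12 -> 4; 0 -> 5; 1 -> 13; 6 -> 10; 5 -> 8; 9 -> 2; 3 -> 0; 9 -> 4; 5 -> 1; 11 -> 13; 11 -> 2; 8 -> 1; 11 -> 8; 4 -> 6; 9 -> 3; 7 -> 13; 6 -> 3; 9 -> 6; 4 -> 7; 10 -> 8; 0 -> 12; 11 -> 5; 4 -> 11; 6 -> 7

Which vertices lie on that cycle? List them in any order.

DFS with gray/black marking from 4:
4 gray
  6 gray
    7 gray
      13 gray
      13 black
    7 black
    3 gray
      0 gray
        5 gray
          1 gray
            1→13: 13 black — skip
          1 black
          8 gray
            8→1: 1 black — skip
          8 black
        5 black
        12 gray
          12→4: 4 is gray → back edge
Back edge closes the cycle 4 → 6 → 3 → 0 → 12 → 4; its vertices are {0, 3, 4, 6, 12}.

0, 3, 4, 6, 12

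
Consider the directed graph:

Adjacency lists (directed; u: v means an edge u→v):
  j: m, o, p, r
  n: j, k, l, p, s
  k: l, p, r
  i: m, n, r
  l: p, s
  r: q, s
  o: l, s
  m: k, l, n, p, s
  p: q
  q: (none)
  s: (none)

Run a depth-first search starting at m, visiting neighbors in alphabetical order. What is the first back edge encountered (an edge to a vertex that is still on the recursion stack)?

j->m

DFS from m (visiting neighbors in alphabetical order); mark gray on enter, black on exit:
m gray
  k gray
    l gray
      p gray
        q gray
        q black
      p black
      s gray
      s black
    l black
    k→p: p black — skip
    r gray
      r→q: q black — skip
      r→s: s black — skip
    r black
  k black
  m→l: l black — skip
  n gray
    j gray
      j→m: m is gray → back edge
First back edge: j → m.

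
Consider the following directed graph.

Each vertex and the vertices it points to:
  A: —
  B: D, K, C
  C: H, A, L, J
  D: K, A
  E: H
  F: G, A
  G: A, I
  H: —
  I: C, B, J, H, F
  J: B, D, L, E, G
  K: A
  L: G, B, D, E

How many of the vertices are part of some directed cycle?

7

A vertex is on a directed cycle iff it belongs to a strongly connected component of size ≥ 2 (or has a self-loop).
The vertices on cycles are {B, C, F, G, I, J, L} — 7 in total.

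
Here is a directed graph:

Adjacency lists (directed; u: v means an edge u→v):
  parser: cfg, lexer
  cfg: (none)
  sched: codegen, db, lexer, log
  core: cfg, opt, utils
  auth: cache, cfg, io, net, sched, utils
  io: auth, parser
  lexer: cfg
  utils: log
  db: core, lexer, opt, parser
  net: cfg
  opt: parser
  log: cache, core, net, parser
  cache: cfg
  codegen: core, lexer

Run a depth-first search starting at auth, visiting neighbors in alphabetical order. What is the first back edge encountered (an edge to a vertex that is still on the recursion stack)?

DFS from auth (visiting neighbors in alphabetical order); mark gray on enter, black on exit:
auth gray
  cache gray
    cfg gray
    cfg black
  cache black
  auth→cfg: cfg black — skip
  io gray
    io→auth: auth is gray → back edge
First back edge: io → auth.

io->auth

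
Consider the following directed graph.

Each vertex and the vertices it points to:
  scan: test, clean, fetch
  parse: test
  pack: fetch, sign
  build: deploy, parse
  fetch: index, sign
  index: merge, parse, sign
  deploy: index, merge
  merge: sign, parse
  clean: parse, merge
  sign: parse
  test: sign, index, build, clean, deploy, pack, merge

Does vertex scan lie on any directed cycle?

scan lies on a cycle iff there is a path from scan back to itself.
Exploring from scan, it never reaches itself; equivalently, its strongly connected component is a singleton.

No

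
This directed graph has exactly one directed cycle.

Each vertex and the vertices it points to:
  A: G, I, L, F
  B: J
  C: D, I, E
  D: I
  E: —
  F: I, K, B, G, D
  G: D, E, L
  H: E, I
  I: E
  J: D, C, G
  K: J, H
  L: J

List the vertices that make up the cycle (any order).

G, J, L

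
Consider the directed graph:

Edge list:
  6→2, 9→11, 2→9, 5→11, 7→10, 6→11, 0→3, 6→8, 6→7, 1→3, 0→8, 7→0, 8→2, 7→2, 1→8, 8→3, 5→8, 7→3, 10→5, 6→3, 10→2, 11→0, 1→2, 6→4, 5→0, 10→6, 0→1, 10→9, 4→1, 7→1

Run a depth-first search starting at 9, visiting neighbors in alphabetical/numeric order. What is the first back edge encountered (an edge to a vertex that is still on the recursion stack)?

2->9

DFS from 9 (visiting neighbors in alphabetical/numeric order); mark gray on enter, black on exit:
9 gray
  11 gray
    0 gray
      1 gray
        2 gray
          2→9: 9 is gray → back edge
First back edge: 2 → 9.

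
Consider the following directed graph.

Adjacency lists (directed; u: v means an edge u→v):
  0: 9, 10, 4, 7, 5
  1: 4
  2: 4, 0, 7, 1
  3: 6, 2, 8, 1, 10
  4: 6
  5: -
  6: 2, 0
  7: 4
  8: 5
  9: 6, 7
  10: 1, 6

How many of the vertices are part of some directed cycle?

8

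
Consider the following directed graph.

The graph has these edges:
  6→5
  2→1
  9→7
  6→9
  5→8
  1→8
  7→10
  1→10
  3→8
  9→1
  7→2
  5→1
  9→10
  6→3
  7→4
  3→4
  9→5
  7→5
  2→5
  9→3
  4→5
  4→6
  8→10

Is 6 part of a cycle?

6 is on a cycle iff 6 can reach itself via ≥1 edge.
6 → 3 → 4 → 6 — yes.

Yes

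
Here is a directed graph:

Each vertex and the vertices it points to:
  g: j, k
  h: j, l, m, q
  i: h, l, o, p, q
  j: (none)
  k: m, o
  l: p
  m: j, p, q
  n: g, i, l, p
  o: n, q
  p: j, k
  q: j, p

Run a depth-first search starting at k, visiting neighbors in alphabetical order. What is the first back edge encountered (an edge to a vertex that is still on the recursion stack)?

p->k

DFS from k (visiting neighbors in alphabetical order); mark gray on enter, black on exit:
k gray
  m gray
    j gray
    j black
    p gray
      p→j: j black — skip
      p→k: k is gray → back edge
First back edge: p → k.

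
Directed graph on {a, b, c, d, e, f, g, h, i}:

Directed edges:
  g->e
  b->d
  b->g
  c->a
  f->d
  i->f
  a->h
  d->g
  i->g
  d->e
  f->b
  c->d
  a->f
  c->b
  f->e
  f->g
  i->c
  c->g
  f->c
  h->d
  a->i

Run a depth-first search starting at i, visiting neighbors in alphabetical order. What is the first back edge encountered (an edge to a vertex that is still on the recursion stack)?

f->c

DFS from i (visiting neighbors in alphabetical order); mark gray on enter, black on exit:
i gray
  c gray
    a gray
      f gray
        b gray
          d gray
            e gray
            e black
            g gray
              g→e: e black — skip
            g black
          d black
          b→g: g black — skip
        b black
        f→c: c is gray → back edge
First back edge: f → c.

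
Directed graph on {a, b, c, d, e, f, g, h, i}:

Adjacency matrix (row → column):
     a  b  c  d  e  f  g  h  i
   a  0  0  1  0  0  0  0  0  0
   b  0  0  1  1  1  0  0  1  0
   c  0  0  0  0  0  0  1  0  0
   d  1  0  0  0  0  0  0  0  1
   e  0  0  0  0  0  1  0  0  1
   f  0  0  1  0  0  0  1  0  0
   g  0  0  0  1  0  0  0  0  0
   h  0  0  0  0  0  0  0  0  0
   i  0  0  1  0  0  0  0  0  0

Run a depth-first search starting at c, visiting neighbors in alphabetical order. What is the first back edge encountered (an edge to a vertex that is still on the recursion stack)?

a→c

DFS from c (visiting neighbors in alphabetical order); mark gray on enter, black on exit:
c gray
  g gray
    d gray
      a gray
        a→c: c is gray → back edge
First back edge: a → c.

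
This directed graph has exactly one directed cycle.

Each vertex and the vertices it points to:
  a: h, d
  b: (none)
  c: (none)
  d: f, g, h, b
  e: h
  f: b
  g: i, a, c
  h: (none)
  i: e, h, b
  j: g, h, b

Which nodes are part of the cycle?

a, d, g

DFS with gray/black marking from g:
g gray
  i gray
    e gray
      h gray
      h black
    e black
    i→h: h black — skip
    b gray
    b black
  i black
  a gray
    a→h: h black — skip
    d gray
      f gray
        f→b: b black — skip
      f black
      d→g: g is gray → back edge
Back edge closes the cycle g → a → d → g; its vertices are {a, d, g}.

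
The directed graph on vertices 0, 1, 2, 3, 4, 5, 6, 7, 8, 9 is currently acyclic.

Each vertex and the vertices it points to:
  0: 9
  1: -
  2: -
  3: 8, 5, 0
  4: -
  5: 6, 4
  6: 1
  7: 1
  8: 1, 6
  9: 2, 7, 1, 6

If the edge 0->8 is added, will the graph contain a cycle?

Adding 0→8 creates a cycle iff 8 can already reach 0.
Explore from 8: no path reaches 0. The graph stays acyclic.

No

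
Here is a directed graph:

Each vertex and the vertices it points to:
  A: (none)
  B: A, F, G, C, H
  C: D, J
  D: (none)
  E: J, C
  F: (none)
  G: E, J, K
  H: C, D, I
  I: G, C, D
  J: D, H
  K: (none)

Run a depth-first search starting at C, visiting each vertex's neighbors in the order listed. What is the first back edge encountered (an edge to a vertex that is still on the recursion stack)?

DFS from C (visiting each vertex's neighbors in the order listed); mark gray on enter, black on exit:
C gray
  D gray
  D black
  J gray
    J→D: D black — skip
    H gray
      H→C: C is gray → back edge
First back edge: H → C.

H->C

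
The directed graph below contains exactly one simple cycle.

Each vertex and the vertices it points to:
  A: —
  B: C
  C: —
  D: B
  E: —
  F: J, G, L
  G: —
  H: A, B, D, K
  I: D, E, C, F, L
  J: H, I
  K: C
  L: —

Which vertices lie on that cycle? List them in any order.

F, I, J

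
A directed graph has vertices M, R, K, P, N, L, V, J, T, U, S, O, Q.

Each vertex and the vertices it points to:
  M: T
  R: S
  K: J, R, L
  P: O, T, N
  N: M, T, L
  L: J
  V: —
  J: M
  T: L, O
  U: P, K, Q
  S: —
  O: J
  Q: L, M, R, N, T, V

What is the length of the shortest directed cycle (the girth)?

For each vertex v, BFS finds the shortest path from v back to v.
The shortest such closed walk is J → M → T → O → J, length 4.

4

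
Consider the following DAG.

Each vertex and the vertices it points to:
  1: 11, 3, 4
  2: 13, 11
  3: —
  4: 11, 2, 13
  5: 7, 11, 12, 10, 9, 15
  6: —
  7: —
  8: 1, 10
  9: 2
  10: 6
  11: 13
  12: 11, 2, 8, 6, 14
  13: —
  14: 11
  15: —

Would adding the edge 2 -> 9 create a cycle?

Adding 2→9 creates a cycle iff 9 can already reach 2.
Path from 9: 9 → 2.
So 9 → … → 2 → 9 is a cycle.

Yes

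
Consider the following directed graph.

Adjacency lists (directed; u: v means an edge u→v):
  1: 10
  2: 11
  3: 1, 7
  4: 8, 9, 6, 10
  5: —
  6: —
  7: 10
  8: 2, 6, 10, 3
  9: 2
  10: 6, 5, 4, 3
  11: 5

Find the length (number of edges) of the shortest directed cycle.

2

For each vertex v, BFS finds the shortest path from v back to v.
The shortest such closed walk is 4 → 10 → 4, length 2.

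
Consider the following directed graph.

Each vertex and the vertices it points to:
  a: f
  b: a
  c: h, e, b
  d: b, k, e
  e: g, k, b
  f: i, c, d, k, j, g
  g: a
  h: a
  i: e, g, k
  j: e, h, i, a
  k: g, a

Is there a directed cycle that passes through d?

d is on a cycle iff d can reach itself via ≥1 edge.
d → b → a → f → d — yes.

Yes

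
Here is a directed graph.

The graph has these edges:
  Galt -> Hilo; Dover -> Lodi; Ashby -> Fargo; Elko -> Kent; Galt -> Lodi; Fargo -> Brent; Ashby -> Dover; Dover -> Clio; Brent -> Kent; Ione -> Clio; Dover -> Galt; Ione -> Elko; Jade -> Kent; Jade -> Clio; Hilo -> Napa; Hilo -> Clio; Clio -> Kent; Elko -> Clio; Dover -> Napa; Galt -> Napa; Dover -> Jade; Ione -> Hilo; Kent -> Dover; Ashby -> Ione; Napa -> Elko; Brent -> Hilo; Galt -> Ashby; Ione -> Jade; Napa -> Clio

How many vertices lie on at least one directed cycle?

A vertex is on a directed cycle iff it belongs to a strongly connected component of size ≥ 2 (or has a self-loop).
The vertices on cycles are {Clio, Elko, Galt, Hilo, Ione, Jade, Kent, Napa, Ashby, Brent, Dover, Fargo} — 12 in total.

12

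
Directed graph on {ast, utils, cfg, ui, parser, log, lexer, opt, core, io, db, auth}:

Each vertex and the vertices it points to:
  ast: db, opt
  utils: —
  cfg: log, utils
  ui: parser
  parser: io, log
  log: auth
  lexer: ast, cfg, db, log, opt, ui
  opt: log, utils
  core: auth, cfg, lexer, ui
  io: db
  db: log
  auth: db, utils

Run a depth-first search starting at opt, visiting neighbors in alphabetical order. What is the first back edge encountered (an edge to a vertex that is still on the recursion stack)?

db->log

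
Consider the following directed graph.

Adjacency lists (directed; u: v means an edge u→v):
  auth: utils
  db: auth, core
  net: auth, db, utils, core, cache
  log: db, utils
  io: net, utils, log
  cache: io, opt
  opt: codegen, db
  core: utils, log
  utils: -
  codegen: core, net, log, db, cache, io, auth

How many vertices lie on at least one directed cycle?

8

A vertex is on a directed cycle iff it belongs to a strongly connected component of size ≥ 2 (or has a self-loop).
The vertices on cycles are {db, io, log, net, opt, core, cache, codegen} — 8 in total.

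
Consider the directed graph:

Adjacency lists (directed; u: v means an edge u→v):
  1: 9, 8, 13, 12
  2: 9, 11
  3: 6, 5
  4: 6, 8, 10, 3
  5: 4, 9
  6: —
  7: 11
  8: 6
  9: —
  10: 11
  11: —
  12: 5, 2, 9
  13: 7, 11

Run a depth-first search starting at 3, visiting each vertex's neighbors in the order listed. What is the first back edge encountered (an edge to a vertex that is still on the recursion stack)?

DFS from 3 (visiting each vertex's neighbors in the order listed); mark gray on enter, black on exit:
3 gray
  6 gray
  6 black
  5 gray
    4 gray
      4→6: 6 black — skip
      8 gray
        8→6: 6 black — skip
      8 black
      10 gray
        11 gray
        11 black
      10 black
      4→3: 3 is gray → back edge
First back edge: 4 → 3.

4→3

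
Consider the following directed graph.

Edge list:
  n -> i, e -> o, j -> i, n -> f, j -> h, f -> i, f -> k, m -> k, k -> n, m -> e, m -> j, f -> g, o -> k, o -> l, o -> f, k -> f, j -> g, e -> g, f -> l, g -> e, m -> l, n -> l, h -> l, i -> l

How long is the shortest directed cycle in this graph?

2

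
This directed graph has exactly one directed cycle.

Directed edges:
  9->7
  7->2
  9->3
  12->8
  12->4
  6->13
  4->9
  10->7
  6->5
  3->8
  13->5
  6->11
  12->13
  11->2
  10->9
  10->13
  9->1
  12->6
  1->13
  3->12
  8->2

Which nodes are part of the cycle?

DFS with gray/black marking from 9:
9 gray
  3 gray
    8 gray
      2 gray
      2 black
    8 black
    12 gray
      6 gray
        13 gray
          5 gray
          5 black
        13 black
        11 gray
          11→2: 2 black — skip
        11 black
        6→5: 5 black — skip
      6 black
      12→13: 13 black — skip
      4 gray
        4→9: 9 is gray → back edge
Back edge closes the cycle 9 → 3 → 12 → 4 → 9; its vertices are {3, 4, 9, 12}.

3, 4, 9, 12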